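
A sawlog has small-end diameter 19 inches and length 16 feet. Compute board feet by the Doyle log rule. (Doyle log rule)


Doyle: BF = (D - 4)^2 * L / 16
Adjusted diameter = 19 - 4 = 15 in
(D-4)^2 = 15^2 = 225
BF = 225 * 16 / 16 = 225 BF

225


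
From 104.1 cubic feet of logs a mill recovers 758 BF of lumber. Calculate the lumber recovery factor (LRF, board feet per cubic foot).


Formula: LRF = Lumber Output (BF) / Log Input (ft^3)
LRF = 758 BF / 104.1 ft^3
LRF = 7.28 BF/ft^3

7.28


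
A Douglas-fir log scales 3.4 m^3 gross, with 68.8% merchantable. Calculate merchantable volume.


Formula: MV = V_total * (merchantable_pct / 100)
Merchantable fraction = 68.8% / 100 = 0.688
MV = 3.4 m^3 * 0.688 = 2.339 m^3

2.339


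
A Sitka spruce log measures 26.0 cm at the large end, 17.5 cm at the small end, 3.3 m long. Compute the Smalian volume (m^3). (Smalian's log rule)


Smalian: V = (A1 + A2)/2 * L,  A = pi*(D/200)^2
A1 = pi*(26.0/200)^2 = 0.053093 m^2
A2 = pi*(17.5/200)^2 = 0.024053 m^2
V = (0.053093+0.024053)/2*3.3 = 0.1273 m^3

0.1273


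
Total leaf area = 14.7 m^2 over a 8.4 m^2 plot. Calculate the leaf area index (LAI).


Formula: LAI = total leaf area / ground area  (dimensionless)
LAI = 14.7 m^2 / 8.4 m^2
LAI = 1.75

1.75


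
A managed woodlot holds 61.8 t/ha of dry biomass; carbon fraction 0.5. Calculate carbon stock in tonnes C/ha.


Formula: Carbon Stock = Biomass * Carbon Fraction
C = 61.8 t/ha * 0.5
C = 30.9 t C/ha

30.9


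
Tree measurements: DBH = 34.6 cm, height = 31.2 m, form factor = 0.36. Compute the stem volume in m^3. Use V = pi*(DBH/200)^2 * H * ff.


Formula: V = pi * (DBH/200)^2 * H * ff
Radius = DBH/200 = 34.6/200 = 0.173 m
Radius^2 = 0.173^2 = 0.029929 m^2
V = pi * 0.029929 * 31.2 * 0.36
V = 1.056 m^3

1.056


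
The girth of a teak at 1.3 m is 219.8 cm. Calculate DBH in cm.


Formula: DBH = C / pi
DBH = 219.8 / pi
pi = 3.14159...
DBH = 70.0 cm

70.0


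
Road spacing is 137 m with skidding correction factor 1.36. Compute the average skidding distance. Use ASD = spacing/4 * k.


Formula: ASD = (spacing / 4) * correction
Uncorrected distance = spacing / 4 = 137 / 4 = 34.25 m
ASD = 34.25 * 1.36 = 47 m

47


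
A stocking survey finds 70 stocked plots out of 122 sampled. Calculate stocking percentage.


Formula: Stocking % = stocked plots / total plots * 100
Stocking = 70 / 122 * 100
Stocking = 0.5738 * 100 = 57.4%

57.4


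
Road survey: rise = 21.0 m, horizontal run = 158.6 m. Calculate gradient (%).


Formula: Gradient = rise / run * 100
Gradient = 21.0 / 158.6 * 100 = 13.2%

13.2


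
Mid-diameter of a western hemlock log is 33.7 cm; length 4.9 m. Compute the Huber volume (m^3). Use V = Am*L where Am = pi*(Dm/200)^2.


Huber: V = Am * L,  Am = pi*(Dm/200)^2
Am = pi*(33.7/200)^2 = 0.089197 m^2
V = 0.089197*4.9 = 0.4371 m^3

0.4371


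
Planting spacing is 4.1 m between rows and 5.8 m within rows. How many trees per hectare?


Formula: TPH = 10000 m^2/ha / (spacing_x * spacing_y)
Area per tree = 4.1 m * 5.8 m = 23.78 m^2
TPH = 10000 / 23.78 = 421 trees/ha

421


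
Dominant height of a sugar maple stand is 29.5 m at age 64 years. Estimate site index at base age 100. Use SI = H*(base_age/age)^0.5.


Formula: SI = H_dom * (base_age / age)^0.5
Age ratio = 100 / 64 = 1.5625
sqrt(age_ratio) = 1.25
SI = 29.5 * 1.25 = 36.9 m

36.9


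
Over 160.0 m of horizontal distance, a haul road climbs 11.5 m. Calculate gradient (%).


Formula: Gradient = rise / run * 100
Gradient = 11.5 / 160.0 * 100 = 7.2%

7.2


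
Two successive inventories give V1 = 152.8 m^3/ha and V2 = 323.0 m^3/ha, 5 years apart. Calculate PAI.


Formula: PAI = (V_T2 - V_T1) / (T2 - T1)
Volume increment = 323.0 - 152.8 = 170.2 m^3/ha
PAI = 170.2 / 5 = 34.04 m^3/ha/year

34.04


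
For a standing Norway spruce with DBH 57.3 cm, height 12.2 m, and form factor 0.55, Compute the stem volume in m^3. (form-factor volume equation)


Formula: V = pi * (DBH/200)^2 * H * ff
Radius = DBH/200 = 57.3/200 = 0.2865 m
Radius^2 = 0.2865^2 = 0.08208225 m^2
V = pi * 0.08208225 * 12.2 * 0.55
V = 1.73 m^3

1.73


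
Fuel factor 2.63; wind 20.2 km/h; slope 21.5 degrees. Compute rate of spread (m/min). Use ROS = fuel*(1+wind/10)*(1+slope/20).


Formula: ROS = fuel * (1 + wind/10) * (1 + slope/20)
Wind factor = 1 + 20.2/10 = 3.02
Slope factor = 1 + 21.5/20 = 2.075
ROS = 2.63 * 3.02 * 2.075 = 16.48 m/min

16.48


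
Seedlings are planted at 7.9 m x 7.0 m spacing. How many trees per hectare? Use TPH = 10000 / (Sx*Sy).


Formula: TPH = 10000 m^2/ha / (spacing_x * spacing_y)
Area per tree = 7.9 m * 7.0 m = 55.3 m^2
TPH = 10000 / 55.3 = 181 trees/ha

181


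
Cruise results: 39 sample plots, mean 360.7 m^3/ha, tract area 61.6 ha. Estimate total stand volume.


Formula: Total Volume = Mean Volume per ha * Total Area
Total Volume = 360.7 m^3/ha * 61.6 ha
Total Volume = 22219 m^3

22219


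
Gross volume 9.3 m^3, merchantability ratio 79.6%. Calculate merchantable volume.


Formula: MV = V_total * (merchantable_pct / 100)
Merchantable fraction = 79.6% / 100 = 0.796
MV = 9.3 m^3 * 0.796 = 7.403 m^3

7.403


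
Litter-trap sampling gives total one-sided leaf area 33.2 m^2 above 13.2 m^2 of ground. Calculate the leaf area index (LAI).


Formula: LAI = total leaf area / ground area  (dimensionless)
LAI = 33.2 m^2 / 13.2 m^2
LAI = 2.52

2.52


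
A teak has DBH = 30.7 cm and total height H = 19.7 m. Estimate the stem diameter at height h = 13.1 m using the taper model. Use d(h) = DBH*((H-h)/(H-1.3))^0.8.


Taper: d(h) = DBH * ((H - h) / (H - 1.3))^0.8
Numerator = H - h = 19.7 - 13.1 = 6.6 m
Denominator = H - 1.3 = 19.7 - 1.3 = 18.4 m
Ratio = 6.6 / 18.4 = 0.3587
d = 30.7 * 0.3587^0.8 = 13.5 cm

13.5


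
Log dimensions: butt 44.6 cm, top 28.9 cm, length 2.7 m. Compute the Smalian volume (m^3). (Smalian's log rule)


Smalian: V = (A1 + A2)/2 * L,  A = pi*(D/200)^2
A1 = pi*(44.6/200)^2 = 0.156228 m^2
A2 = pi*(28.9/200)^2 = 0.065597 m^2
V = (0.156228+0.065597)/2*2.7 = 0.2995 m^3

0.2995


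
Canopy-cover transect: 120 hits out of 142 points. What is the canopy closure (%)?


Formula: Canopy closure = covered points / total points * 100
Closure = 120 / 142 * 100
Closure = 0.8451 * 100 = 84.5%

84.5


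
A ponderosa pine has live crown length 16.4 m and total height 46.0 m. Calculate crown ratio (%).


Formula: Crown Ratio = (Crown Length / Total Height) * 100
CR = (16.4 m / 46.0 m) * 100
CR = 0.3565 * 100 = 35.7%

35.7


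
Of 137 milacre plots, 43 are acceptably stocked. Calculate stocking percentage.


Formula: Stocking % = stocked plots / total plots * 100
Stocking = 43 / 137 * 100
Stocking = 0.3139 * 100 = 31.4%

31.4


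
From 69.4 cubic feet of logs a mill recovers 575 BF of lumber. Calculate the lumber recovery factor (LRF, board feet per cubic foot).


Formula: LRF = Lumber Output (BF) / Log Input (ft^3)
LRF = 575 BF / 69.4 ft^3
LRF = 8.29 BF/ft^3

8.29


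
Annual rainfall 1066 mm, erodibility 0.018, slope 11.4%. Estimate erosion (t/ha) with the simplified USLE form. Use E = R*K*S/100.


Formula: E = R * K * S / 100  (simplified USLE)
R * K = 1066 * 0.018 = 19.188
E = 19.188 * 11.4 / 100 = 2.19 t/ha

2.19


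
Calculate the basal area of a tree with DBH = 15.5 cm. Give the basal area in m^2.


Formula: BA = pi * (DBH/2)^2 / 10000  (cm^2 to m^2)
Radius = DBH/2 = 15.5/2 = 7.75 cm
BA = pi * 7.75^2 / 10000
   = 188.6919 cm^2 / 10000
   = 0.0189 m^2

0.0189


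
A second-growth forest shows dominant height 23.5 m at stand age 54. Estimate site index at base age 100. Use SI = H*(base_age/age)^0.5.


Formula: SI = H_dom * (base_age / age)^0.5
Age ratio = 100 / 54 = 1.85185
sqrt(age_ratio) = 1.36083
SI = 23.5 * 1.36083 = 32.0 m

32.0


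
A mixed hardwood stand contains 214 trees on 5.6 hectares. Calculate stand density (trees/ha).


Formula: Stand Density = N_trees / Area_ha
Density = 214 trees / 5.6 ha
Density = 38 trees/ha

38


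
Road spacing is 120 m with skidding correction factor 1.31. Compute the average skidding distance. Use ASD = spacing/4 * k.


Formula: ASD = (spacing / 4) * correction
Uncorrected distance = spacing / 4 = 120 / 4 = 30 m
ASD = 30 * 1.31 = 39 m

39


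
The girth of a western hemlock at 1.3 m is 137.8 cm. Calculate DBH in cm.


Formula: DBH = C / pi
DBH = 137.8 / pi
pi = 3.14159...
DBH = 43.9 cm

43.9


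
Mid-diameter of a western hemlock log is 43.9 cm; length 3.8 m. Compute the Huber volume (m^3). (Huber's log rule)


Huber: V = Am * L,  Am = pi*(Dm/200)^2
Am = pi*(43.9/200)^2 = 0.151363 m^2
V = 0.151363*3.8 = 0.5752 m^3

0.5752


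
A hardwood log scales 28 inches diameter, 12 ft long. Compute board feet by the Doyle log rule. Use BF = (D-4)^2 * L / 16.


Doyle: BF = (D - 4)^2 * L / 16
Adjusted diameter = 28 - 4 = 24 in
(D-4)^2 = 24^2 = 576
BF = 576 * 12 / 16 = 432 BF

432


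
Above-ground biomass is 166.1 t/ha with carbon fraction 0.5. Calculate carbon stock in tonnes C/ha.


Formula: Carbon Stock = Biomass * Carbon Fraction
C = 166.1 t/ha * 0.5
C = 83.1 t C/ha

83.1


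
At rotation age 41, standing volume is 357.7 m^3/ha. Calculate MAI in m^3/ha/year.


Formula: MAI = Total Volume / Stand Age
MAI = 357.7 m^3/ha / 41 years
MAI = 8.72 m^3/ha/year

8.72


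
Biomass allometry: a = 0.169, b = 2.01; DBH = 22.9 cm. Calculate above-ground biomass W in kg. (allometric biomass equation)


Formula: W = a * DBH^b  (allometric power law)
DBH^b = 22.9^2.01 = 541.0898
W = 0.169 * 541.0898 = 91.4 kg

91.4


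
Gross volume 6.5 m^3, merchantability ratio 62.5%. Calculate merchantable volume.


Formula: MV = V_total * (merchantable_pct / 100)
Merchantable fraction = 62.5% / 100 = 0.625
MV = 6.5 m^3 * 0.625 = 4.063 m^3

4.063


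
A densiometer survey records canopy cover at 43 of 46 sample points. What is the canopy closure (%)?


Formula: Canopy closure = covered points / total points * 100
Closure = 43 / 46 * 100
Closure = 0.9348 * 100 = 93.5%

93.5


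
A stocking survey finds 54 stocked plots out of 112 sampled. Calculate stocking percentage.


Formula: Stocking % = stocked plots / total plots * 100
Stocking = 54 / 112 * 100
Stocking = 0.4821 * 100 = 48.2%

48.2


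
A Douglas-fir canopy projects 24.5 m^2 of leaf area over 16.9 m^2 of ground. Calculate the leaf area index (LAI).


Formula: LAI = total leaf area / ground area  (dimensionless)
LAI = 24.5 m^2 / 16.9 m^2
LAI = 1.45

1.45


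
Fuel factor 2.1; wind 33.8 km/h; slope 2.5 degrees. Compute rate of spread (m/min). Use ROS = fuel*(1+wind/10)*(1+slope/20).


Formula: ROS = fuel * (1 + wind/10) * (1 + slope/20)
Wind factor = 1 + 33.8/10 = 4.38
Slope factor = 1 + 2.5/20 = 1.125
ROS = 2.1 * 4.38 * 1.125 = 10.35 m/min

10.35


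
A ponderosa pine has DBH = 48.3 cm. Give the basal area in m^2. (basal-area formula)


Formula: BA = pi * (DBH/2)^2 / 10000  (cm^2 to m^2)
Radius = DBH/2 = 48.3/2 = 24.15 cm
BA = pi * 24.15^2 / 10000
   = 1832.2475 cm^2 / 10000
   = 0.1832 m^2

0.1832


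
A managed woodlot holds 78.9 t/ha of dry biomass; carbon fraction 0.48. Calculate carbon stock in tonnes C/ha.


Formula: Carbon Stock = Biomass * Carbon Fraction
C = 78.9 t/ha * 0.48
C = 37.9 t C/ha

37.9


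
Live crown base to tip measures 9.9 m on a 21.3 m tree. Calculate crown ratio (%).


Formula: Crown Ratio = (Crown Length / Total Height) * 100
CR = (9.9 m / 21.3 m) * 100
CR = 0.4648 * 100 = 46.5%

46.5


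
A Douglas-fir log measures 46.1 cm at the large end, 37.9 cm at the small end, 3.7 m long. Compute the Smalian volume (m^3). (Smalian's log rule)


Smalian: V = (A1 + A2)/2 * L,  A = pi*(D/200)^2
A1 = pi*(46.1/200)^2 = 0.166914 m^2
A2 = pi*(37.9/200)^2 = 0.112815 m^2
V = (0.166914+0.112815)/2*3.7 = 0.5175 m^3

0.5175


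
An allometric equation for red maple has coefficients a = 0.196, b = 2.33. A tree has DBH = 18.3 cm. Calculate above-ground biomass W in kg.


Formula: W = a * DBH^b  (allometric power law)
DBH^b = 18.3^2.33 = 873.9992
W = 0.196 * 873.9992 = 171.3 kg

171.3


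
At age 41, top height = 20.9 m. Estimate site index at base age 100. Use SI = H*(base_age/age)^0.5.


Formula: SI = H_dom * (base_age / age)^0.5
Age ratio = 100 / 41 = 2.43902
sqrt(age_ratio) = 1.56174
SI = 20.9 * 1.56174 = 32.6 m

32.6


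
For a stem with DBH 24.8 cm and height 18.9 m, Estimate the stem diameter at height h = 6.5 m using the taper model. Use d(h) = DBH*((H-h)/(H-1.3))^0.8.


Taper: d(h) = DBH * ((H - h) / (H - 1.3))^0.8
Numerator = H - h = 18.9 - 6.5 = 12.4 m
Denominator = H - 1.3 = 18.9 - 1.3 = 17.6 m
Ratio = 12.4 / 17.6 = 0.70455
d = 24.8 * 0.70455^0.8 = 18.7 cm

18.7


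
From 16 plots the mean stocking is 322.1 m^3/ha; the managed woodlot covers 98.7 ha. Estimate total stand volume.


Formula: Total Volume = Mean Volume per ha * Total Area
Total Volume = 322.1 m^3/ha * 98.7 ha
Total Volume = 31791 m^3

31791


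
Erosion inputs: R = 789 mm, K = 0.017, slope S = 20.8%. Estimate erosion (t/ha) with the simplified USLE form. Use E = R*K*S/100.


Formula: E = R * K * S / 100  (simplified USLE)
R * K = 789 * 0.017 = 13.413
E = 13.413 * 20.8 / 100 = 2.79 t/ha

2.79


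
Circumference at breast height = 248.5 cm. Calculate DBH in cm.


Formula: DBH = C / pi
DBH = 248.5 / pi
pi = 3.14159...
DBH = 79.1 cm

79.1


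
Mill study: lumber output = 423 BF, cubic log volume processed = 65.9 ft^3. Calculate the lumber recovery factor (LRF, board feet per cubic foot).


Formula: LRF = Lumber Output (BF) / Log Input (ft^3)
LRF = 423 BF / 65.9 ft^3
LRF = 6.42 BF/ft^3

6.42


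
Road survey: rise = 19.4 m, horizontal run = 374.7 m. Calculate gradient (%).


Formula: Gradient = rise / run * 100
Gradient = 19.4 / 374.7 * 100 = 5.2%

5.2


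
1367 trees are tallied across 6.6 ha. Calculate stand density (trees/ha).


Formula: Stand Density = N_trees / Area_ha
Density = 1367 trees / 6.6 ha
Density = 207 trees/ha

207


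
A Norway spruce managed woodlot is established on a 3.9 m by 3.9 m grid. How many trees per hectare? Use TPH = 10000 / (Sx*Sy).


Formula: TPH = 10000 m^2/ha / (spacing_x * spacing_y)
Area per tree = 3.9 m * 3.9 m = 15.21 m^2
TPH = 10000 / 15.21 = 657 trees/ha

657


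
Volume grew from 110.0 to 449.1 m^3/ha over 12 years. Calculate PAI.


Formula: PAI = (V_T2 - V_T1) / (T2 - T1)
Volume increment = 449.1 - 110.0 = 339.1 m^3/ha
PAI = 339.1 / 12 = 28.26 m^3/ha/year

28.26


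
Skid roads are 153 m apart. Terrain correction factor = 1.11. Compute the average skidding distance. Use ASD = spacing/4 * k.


Formula: ASD = (spacing / 4) * correction
Uncorrected distance = spacing / 4 = 153 / 4 = 38.25 m
ASD = 38.25 * 1.11 = 42 m

42


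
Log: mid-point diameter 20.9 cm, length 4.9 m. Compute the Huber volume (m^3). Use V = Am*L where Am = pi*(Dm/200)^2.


Huber: V = Am * L,  Am = pi*(Dm/200)^2
Am = pi*(20.9/200)^2 = 0.034307 m^2
V = 0.034307*4.9 = 0.1681 m^3

0.1681


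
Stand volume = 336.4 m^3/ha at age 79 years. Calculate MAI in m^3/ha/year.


Formula: MAI = Total Volume / Stand Age
MAI = 336.4 m^3/ha / 79 years
MAI = 4.26 m^3/ha/year

4.26


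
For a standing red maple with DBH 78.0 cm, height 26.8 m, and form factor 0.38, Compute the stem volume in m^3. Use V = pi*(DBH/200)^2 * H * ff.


Formula: V = pi * (DBH/200)^2 * H * ff
Radius = DBH/200 = 78.0/200 = 0.39 m
Radius^2 = 0.39^2 = 0.1521 m^2
V = pi * 0.1521 * 26.8 * 0.38
V = 4.866 m^3

4.866


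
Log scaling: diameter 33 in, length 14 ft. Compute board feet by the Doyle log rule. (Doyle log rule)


Doyle: BF = (D - 4)^2 * L / 16
Adjusted diameter = 33 - 4 = 29 in
(D-4)^2 = 29^2 = 841
BF = 841 * 14 / 16 = 736 BF

736


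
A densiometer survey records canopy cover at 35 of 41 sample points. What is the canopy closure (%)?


Formula: Canopy closure = covered points / total points * 100
Closure = 35 / 41 * 100
Closure = 0.8537 * 100 = 85.4%

85.4


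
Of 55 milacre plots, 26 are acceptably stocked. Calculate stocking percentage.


Formula: Stocking % = stocked plots / total plots * 100
Stocking = 26 / 55 * 100
Stocking = 0.4727 * 100 = 47.3%

47.3


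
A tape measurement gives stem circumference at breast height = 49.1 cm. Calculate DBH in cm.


Formula: DBH = C / pi
DBH = 49.1 / pi
pi = 3.14159...
DBH = 15.6 cm

15.6


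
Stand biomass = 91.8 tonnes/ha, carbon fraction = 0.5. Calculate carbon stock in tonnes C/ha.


Formula: Carbon Stock = Biomass * Carbon Fraction
C = 91.8 t/ha * 0.5
C = 45.9 t C/ha

45.9


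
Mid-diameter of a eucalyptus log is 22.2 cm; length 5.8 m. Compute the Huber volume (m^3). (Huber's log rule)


Huber: V = Am * L,  Am = pi*(Dm/200)^2
Am = pi*(22.2/200)^2 = 0.038708 m^2
V = 0.038708*5.8 = 0.2245 m^3

0.2245


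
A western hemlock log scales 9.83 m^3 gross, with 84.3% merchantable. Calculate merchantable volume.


Formula: MV = V_total * (merchantable_pct / 100)
Merchantable fraction = 84.3% / 100 = 0.843
MV = 9.83 m^3 * 0.843 = 8.287 m^3

8.287


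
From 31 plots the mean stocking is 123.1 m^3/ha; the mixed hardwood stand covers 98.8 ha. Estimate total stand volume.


Formula: Total Volume = Mean Volume per ha * Total Area
Total Volume = 123.1 m^3/ha * 98.8 ha
Total Volume = 12162 m^3

12162


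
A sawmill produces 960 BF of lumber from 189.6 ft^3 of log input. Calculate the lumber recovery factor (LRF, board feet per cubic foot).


Formula: LRF = Lumber Output (BF) / Log Input (ft^3)
LRF = 960 BF / 189.6 ft^3
LRF = 5.06 BF/ft^3

5.06


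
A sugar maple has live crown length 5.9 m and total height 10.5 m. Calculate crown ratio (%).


Formula: Crown Ratio = (Crown Length / Total Height) * 100
CR = (5.9 m / 10.5 m) * 100
CR = 0.5619 * 100 = 56.2%

56.2


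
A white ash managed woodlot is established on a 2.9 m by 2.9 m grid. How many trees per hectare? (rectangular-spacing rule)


Formula: TPH = 10000 m^2/ha / (spacing_x * spacing_y)
Area per tree = 2.9 m * 2.9 m = 8.41 m^2
TPH = 10000 / 8.41 = 1189 trees/ha

1189


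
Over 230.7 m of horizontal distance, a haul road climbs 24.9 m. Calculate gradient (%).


Formula: Gradient = rise / run * 100
Gradient = 24.9 / 230.7 * 100 = 10.8%

10.8


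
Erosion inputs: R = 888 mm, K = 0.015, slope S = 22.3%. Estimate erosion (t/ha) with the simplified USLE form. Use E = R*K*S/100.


Formula: E = R * K * S / 100  (simplified USLE)
R * K = 888 * 0.015 = 13.32
E = 13.32 * 22.3 / 100 = 2.97 t/ha

2.97


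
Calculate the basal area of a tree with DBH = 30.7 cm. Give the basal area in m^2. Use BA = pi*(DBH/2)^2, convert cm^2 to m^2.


Formula: BA = pi * (DBH/2)^2 / 10000  (cm^2 to m^2)
Radius = DBH/2 = 30.7/2 = 15.35 cm
BA = pi * 15.35^2 / 10000
   = 740.2299 cm^2 / 10000
   = 0.074 m^2

0.074


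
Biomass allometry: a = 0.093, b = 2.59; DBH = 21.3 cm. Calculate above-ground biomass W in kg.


Formula: W = a * DBH^b  (allometric power law)
DBH^b = 21.3^2.59 = 2757.4216
W = 0.093 * 2757.4216 = 256.4 kg

256.4


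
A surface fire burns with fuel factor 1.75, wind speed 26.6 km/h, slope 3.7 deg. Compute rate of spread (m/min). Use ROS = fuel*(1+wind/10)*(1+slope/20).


Formula: ROS = fuel * (1 + wind/10) * (1 + slope/20)
Wind factor = 1 + 26.6/10 = 3.66
Slope factor = 1 + 3.7/20 = 1.185
ROS = 1.75 * 3.66 * 1.185 = 7.59 m/min

7.59


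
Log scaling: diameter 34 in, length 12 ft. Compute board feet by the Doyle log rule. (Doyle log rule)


Doyle: BF = (D - 4)^2 * L / 16
Adjusted diameter = 34 - 4 = 30 in
(D-4)^2 = 30^2 = 900
BF = 900 * 12 / 16 = 675 BF

675


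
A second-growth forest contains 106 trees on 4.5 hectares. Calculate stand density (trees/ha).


Formula: Stand Density = N_trees / Area_ha
Density = 106 trees / 4.5 ha
Density = 24 trees/ha

24


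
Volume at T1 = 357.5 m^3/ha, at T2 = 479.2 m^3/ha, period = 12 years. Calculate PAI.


Formula: PAI = (V_T2 - V_T1) / (T2 - T1)
Volume increment = 479.2 - 357.5 = 121.7 m^3/ha
PAI = 121.7 / 12 = 10.14 m^3/ha/year

10.14


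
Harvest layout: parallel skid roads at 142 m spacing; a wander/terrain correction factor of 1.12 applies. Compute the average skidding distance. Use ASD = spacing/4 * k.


Formula: ASD = (spacing / 4) * correction
Uncorrected distance = spacing / 4 = 142 / 4 = 35.5 m
ASD = 35.5 * 1.12 = 40 m

40


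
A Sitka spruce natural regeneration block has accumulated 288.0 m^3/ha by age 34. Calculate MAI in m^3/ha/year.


Formula: MAI = Total Volume / Stand Age
MAI = 288.0 m^3/ha / 34 years
MAI = 8.47 m^3/ha/year

8.47


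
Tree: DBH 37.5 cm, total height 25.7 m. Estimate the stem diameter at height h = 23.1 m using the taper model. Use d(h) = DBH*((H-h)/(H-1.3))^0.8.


Taper: d(h) = DBH * ((H - h) / (H - 1.3))^0.8
Numerator = H - h = 25.7 - 23.1 = 2.6 m
Denominator = H - 1.3 = 25.7 - 1.3 = 24.4 m
Ratio = 2.6 / 24.4 = 0.10656
d = 37.5 * 0.10656^0.8 = 6.3 cm

6.3


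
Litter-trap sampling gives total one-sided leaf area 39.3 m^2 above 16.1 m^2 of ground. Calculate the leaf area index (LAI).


Formula: LAI = total leaf area / ground area  (dimensionless)
LAI = 39.3 m^2 / 16.1 m^2
LAI = 2.44

2.44


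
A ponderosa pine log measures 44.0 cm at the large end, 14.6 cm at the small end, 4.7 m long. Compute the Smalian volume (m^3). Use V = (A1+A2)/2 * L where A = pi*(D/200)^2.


Smalian: V = (A1 + A2)/2 * L,  A = pi*(D/200)^2
A1 = pi*(44.0/200)^2 = 0.152053 m^2
A2 = pi*(14.6/200)^2 = 0.016742 m^2
V = (0.152053+0.016742)/2*4.7 = 0.3967 m^3

0.3967


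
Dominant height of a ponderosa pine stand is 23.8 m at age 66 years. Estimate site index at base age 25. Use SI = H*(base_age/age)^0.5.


Formula: SI = H_dom * (base_age / age)^0.5
Age ratio = 25 / 66 = 0.37879
sqrt(age_ratio) = 0.61546
SI = 23.8 * 0.61546 = 14.6 m

14.6


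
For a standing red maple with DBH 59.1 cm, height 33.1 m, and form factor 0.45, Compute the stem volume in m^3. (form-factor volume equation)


Formula: V = pi * (DBH/200)^2 * H * ff
Radius = DBH/200 = 59.1/200 = 0.2955 m
Radius^2 = 0.2955^2 = 0.08732025 m^2
V = pi * 0.08732025 * 33.1 * 0.45
V = 4.086 m^3

4.086


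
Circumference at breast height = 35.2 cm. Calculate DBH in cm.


Formula: DBH = C / pi
DBH = 35.2 / pi
pi = 3.14159...
DBH = 11.2 cm

11.2


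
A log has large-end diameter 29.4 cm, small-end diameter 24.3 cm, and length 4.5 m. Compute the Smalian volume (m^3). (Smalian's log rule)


Smalian: V = (A1 + A2)/2 * L,  A = pi*(D/200)^2
A1 = pi*(29.4/200)^2 = 0.067887 m^2
A2 = pi*(24.3/200)^2 = 0.046377 m^2
V = (0.067887+0.046377)/2*4.5 = 0.2571 m^3

0.2571


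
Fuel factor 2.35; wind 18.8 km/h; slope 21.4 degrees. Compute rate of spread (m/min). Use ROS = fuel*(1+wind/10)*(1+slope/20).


Formula: ROS = fuel * (1 + wind/10) * (1 + slope/20)
Wind factor = 1 + 18.8/10 = 2.88
Slope factor = 1 + 21.4/20 = 2.07
ROS = 2.35 * 2.88 * 2.07 = 14.01 m/min

14.01


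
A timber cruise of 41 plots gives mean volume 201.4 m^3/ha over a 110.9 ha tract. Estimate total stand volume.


Formula: Total Volume = Mean Volume per ha * Total Area
Total Volume = 201.4 m^3/ha * 110.9 ha
Total Volume = 22335 m^3

22335


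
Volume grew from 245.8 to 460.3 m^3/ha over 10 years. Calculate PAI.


Formula: PAI = (V_T2 - V_T1) / (T2 - T1)
Volume increment = 460.3 - 245.8 = 214.5 m^3/ha
PAI = 214.5 / 10 = 21.45 m^3/ha/year

21.45


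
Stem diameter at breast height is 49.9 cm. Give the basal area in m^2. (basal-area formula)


Formula: BA = pi * (DBH/2)^2 / 10000  (cm^2 to m^2)
Radius = DBH/2 = 49.9/2 = 24.95 cm
BA = pi * 24.95^2 / 10000
   = 1955.6493 cm^2 / 10000
   = 0.1956 m^2

0.1956


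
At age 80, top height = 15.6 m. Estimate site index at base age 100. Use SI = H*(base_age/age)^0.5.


Formula: SI = H_dom * (base_age / age)^0.5
Age ratio = 100 / 80 = 1.25
sqrt(age_ratio) = 1.11803
SI = 15.6 * 1.11803 = 17.4 m

17.4


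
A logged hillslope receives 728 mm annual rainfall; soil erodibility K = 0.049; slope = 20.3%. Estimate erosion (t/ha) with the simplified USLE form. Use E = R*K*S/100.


Formula: E = R * K * S / 100  (simplified USLE)
R * K = 728 * 0.049 = 35.672
E = 35.672 * 20.3 / 100 = 7.24 t/ha

7.24


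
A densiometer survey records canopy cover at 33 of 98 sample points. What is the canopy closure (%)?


Formula: Canopy closure = covered points / total points * 100
Closure = 33 / 98 * 100
Closure = 0.3367 * 100 = 33.7%

33.7


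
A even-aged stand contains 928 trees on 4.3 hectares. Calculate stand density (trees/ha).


Formula: Stand Density = N_trees / Area_ha
Density = 928 trees / 4.3 ha
Density = 216 trees/ha

216


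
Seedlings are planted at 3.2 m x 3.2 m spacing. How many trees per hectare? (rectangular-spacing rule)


Formula: TPH = 10000 m^2/ha / (spacing_x * spacing_y)
Area per tree = 3.2 m * 3.2 m = 10.24 m^2
TPH = 10000 / 10.24 = 977 trees/ha

977


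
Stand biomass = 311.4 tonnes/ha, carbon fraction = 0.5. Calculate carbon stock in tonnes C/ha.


Formula: Carbon Stock = Biomass * Carbon Fraction
C = 311.4 t/ha * 0.5
C = 155.7 t C/ha

155.7


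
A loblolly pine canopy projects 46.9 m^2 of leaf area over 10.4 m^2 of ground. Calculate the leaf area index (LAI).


Formula: LAI = total leaf area / ground area  (dimensionless)
LAI = 46.9 m^2 / 10.4 m^2
LAI = 4.51

4.51


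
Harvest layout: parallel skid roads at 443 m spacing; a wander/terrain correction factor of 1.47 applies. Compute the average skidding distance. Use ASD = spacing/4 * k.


Formula: ASD = (spacing / 4) * correction
Uncorrected distance = spacing / 4 = 443 / 4 = 110.75 m
ASD = 110.75 * 1.47 = 163 m

163


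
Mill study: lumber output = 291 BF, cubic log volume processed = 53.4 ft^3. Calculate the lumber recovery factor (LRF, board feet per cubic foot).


Formula: LRF = Lumber Output (BF) / Log Input (ft^3)
LRF = 291 BF / 53.4 ft^3
LRF = 5.45 BF/ft^3

5.45


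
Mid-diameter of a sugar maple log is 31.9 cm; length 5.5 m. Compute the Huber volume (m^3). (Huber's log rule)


Huber: V = Am * L,  Am = pi*(Dm/200)^2
Am = pi*(31.9/200)^2 = 0.079923 m^2
V = 0.079923*5.5 = 0.4396 m^3

0.4396


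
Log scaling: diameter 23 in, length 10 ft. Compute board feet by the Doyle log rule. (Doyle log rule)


Doyle: BF = (D - 4)^2 * L / 16
Adjusted diameter = 23 - 4 = 19 in
(D-4)^2 = 19^2 = 361
BF = 361 * 10 / 16 = 226 BF

226


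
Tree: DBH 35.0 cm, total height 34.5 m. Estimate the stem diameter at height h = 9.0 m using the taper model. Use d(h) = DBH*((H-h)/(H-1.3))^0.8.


Taper: d(h) = DBH * ((H - h) / (H - 1.3))^0.8
Numerator = H - h = 34.5 - 9.0 = 25.5 m
Denominator = H - 1.3 = 34.5 - 1.3 = 33.2 m
Ratio = 25.5 / 33.2 = 0.76807
d = 35.0 * 0.76807^0.8 = 28.3 cm

28.3


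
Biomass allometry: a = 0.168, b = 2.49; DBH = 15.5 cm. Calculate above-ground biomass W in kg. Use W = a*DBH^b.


Formula: W = a * DBH^b  (allometric power law)
DBH^b = 15.5^2.49 = 920.2926
W = 0.168 * 920.2926 = 154.6 kg

154.6


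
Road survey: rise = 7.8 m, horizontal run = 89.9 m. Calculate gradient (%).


Formula: Gradient = rise / run * 100
Gradient = 7.8 / 89.9 * 100 = 8.7%

8.7


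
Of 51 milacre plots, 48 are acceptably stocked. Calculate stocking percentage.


Formula: Stocking % = stocked plots / total plots * 100
Stocking = 48 / 51 * 100
Stocking = 0.9412 * 100 = 94.1%

94.1


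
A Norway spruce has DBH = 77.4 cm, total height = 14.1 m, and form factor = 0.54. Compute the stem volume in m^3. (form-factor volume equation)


Formula: V = pi * (DBH/200)^2 * H * ff
Radius = DBH/200 = 77.4/200 = 0.387 m
Radius^2 = 0.387^2 = 0.149769 m^2
V = pi * 0.149769 * 14.1 * 0.54
V = 3.582 m^3

3.582


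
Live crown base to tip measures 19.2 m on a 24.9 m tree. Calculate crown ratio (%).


Formula: Crown Ratio = (Crown Length / Total Height) * 100
CR = (19.2 m / 24.9 m) * 100
CR = 0.7711 * 100 = 77.1%

77.1


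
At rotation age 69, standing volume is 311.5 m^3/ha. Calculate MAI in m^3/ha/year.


Formula: MAI = Total Volume / Stand Age
MAI = 311.5 m^3/ha / 69 years
MAI = 4.51 m^3/ha/year

4.51


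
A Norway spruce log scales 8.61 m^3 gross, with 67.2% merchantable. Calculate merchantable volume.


Formula: MV = V_total * (merchantable_pct / 100)
Merchantable fraction = 67.2% / 100 = 0.672
MV = 8.61 m^3 * 0.672 = 5.786 m^3

5.786


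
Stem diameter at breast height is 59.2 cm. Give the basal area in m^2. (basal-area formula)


Formula: BA = pi * (DBH/2)^2 / 10000  (cm^2 to m^2)
Radius = DBH/2 = 59.2/2 = 29.6 cm
BA = pi * 29.6^2 / 10000
   = 2752.5378 cm^2 / 10000
   = 0.2753 m^2

0.2753


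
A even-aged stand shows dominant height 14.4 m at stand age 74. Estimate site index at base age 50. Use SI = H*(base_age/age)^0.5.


Formula: SI = H_dom * (base_age / age)^0.5
Age ratio = 50 / 74 = 0.67568
sqrt(age_ratio) = 0.82199
SI = 14.4 * 0.82199 = 11.8 m

11.8


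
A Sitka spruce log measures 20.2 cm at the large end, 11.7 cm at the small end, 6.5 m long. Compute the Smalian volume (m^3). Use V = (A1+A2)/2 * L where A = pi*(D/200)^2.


Smalian: V = (A1 + A2)/2 * L,  A = pi*(D/200)^2
A1 = pi*(20.2/200)^2 = 0.032047 m^2
A2 = pi*(11.7/200)^2 = 0.010751 m^2
V = (0.032047+0.010751)/2*6.5 = 0.1391 m^3

0.1391


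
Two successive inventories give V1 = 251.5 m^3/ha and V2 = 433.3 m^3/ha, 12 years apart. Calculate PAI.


Formula: PAI = (V_T2 - V_T1) / (T2 - T1)
Volume increment = 433.3 - 251.5 = 181.8 m^3/ha
PAI = 181.8 / 12 = 15.15 m^3/ha/year

15.15


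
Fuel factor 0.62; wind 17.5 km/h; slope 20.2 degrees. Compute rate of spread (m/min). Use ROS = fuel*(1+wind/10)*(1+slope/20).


Formula: ROS = fuel * (1 + wind/10) * (1 + slope/20)
Wind factor = 1 + 17.5/10 = 2.75
Slope factor = 1 + 20.2/20 = 2.01
ROS = 0.62 * 2.75 * 2.01 = 3.43 m/min

3.43


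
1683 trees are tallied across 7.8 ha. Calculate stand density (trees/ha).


Formula: Stand Density = N_trees / Area_ha
Density = 1683 trees / 7.8 ha
Density = 216 trees/ha

216


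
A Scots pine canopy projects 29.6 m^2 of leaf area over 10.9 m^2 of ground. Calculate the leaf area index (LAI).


Formula: LAI = total leaf area / ground area  (dimensionless)
LAI = 29.6 m^2 / 10.9 m^2
LAI = 2.72

2.72


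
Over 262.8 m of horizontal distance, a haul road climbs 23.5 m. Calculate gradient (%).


Formula: Gradient = rise / run * 100
Gradient = 23.5 / 262.8 * 100 = 8.9%

8.9


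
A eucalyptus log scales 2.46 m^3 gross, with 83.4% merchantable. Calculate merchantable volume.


Formula: MV = V_total * (merchantable_pct / 100)
Merchantable fraction = 83.4% / 100 = 0.834
MV = 2.46 m^3 * 0.834 = 2.052 m^3

2.052


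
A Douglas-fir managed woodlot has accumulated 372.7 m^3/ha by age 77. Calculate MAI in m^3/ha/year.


Formula: MAI = Total Volume / Stand Age
MAI = 372.7 m^3/ha / 77 years
MAI = 4.84 m^3/ha/year

4.84


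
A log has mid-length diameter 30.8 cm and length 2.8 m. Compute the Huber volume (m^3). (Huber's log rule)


Huber: V = Am * L,  Am = pi*(Dm/200)^2
Am = pi*(30.8/200)^2 = 0.074506 m^2
V = 0.074506*2.8 = 0.2086 m^3

0.2086


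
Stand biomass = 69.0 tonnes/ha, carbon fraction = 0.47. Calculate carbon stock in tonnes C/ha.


Formula: Carbon Stock = Biomass * Carbon Fraction
C = 69.0 t/ha * 0.47
C = 32.4 t C/ha

32.4


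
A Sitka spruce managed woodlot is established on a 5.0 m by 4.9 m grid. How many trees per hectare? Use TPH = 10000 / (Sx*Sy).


Formula: TPH = 10000 m^2/ha / (spacing_x * spacing_y)
Area per tree = 5.0 m * 4.9 m = 24.5 m^2
TPH = 10000 / 24.5 = 408 trees/ha

408


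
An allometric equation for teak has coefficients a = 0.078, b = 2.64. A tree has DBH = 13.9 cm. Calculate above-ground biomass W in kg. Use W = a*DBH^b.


Formula: W = a * DBH^b  (allometric power law)
DBH^b = 13.9^2.64 = 1041.2597
W = 0.078 * 1041.2597 = 81.2 kg

81.2


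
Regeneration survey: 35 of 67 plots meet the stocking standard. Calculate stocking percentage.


Formula: Stocking % = stocked plots / total plots * 100
Stocking = 35 / 67 * 100
Stocking = 0.5224 * 100 = 52.2%

52.2


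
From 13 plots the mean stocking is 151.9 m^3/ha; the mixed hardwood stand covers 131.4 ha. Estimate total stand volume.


Formula: Total Volume = Mean Volume per ha * Total Area
Total Volume = 151.9 m^3/ha * 131.4 ha
Total Volume = 19960 m^3

19960


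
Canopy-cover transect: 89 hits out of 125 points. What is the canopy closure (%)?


Formula: Canopy closure = covered points / total points * 100
Closure = 89 / 125 * 100
Closure = 0.712 * 100 = 71.2%

71.2


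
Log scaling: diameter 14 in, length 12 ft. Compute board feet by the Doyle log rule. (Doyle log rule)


Doyle: BF = (D - 4)^2 * L / 16
Adjusted diameter = 14 - 4 = 10 in
(D-4)^2 = 10^2 = 100
BF = 100 * 12 / 16 = 75 BF

75


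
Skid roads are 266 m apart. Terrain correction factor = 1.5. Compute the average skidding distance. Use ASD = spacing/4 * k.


Formula: ASD = (spacing / 4) * correction
Uncorrected distance = spacing / 4 = 266 / 4 = 66.5 m
ASD = 66.5 * 1.5 = 100 m

100


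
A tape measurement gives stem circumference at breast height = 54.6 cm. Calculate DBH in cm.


Formula: DBH = C / pi
DBH = 54.6 / pi
pi = 3.14159...
DBH = 17.4 cm

17.4


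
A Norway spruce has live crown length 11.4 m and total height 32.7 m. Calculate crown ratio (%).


Formula: Crown Ratio = (Crown Length / Total Height) * 100
CR = (11.4 m / 32.7 m) * 100
CR = 0.3486 * 100 = 34.9%

34.9


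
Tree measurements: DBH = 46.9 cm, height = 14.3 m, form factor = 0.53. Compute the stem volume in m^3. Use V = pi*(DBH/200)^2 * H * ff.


Formula: V = pi * (DBH/200)^2 * H * ff
Radius = DBH/200 = 46.9/200 = 0.2345 m
Radius^2 = 0.2345^2 = 0.05499025 m^2
V = pi * 0.05499025 * 14.3 * 0.53
V = 1.309 m^3

1.309


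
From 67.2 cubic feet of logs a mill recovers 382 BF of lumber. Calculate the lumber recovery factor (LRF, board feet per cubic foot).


Formula: LRF = Lumber Output (BF) / Log Input (ft^3)
LRF = 382 BF / 67.2 ft^3
LRF = 5.68 BF/ft^3

5.68


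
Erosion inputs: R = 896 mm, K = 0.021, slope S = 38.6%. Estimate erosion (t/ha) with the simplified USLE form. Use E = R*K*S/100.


Formula: E = R * K * S / 100  (simplified USLE)
R * K = 896 * 0.021 = 18.816
E = 18.816 * 38.6 / 100 = 7.26 t/ha

7.26


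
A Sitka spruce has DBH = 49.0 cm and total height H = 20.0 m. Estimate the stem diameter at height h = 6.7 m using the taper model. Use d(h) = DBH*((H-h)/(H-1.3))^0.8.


Taper: d(h) = DBH * ((H - h) / (H - 1.3))^0.8
Numerator = H - h = 20.0 - 6.7 = 13.3 m
Denominator = H - 1.3 = 20.0 - 1.3 = 18.7 m
Ratio = 13.3 / 18.7 = 0.71123
d = 49.0 * 0.71123^0.8 = 37.3 cm

37.3


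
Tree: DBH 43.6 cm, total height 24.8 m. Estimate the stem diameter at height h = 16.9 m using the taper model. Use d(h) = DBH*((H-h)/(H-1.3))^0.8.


Taper: d(h) = DBH * ((H - h) / (H - 1.3))^0.8
Numerator = H - h = 24.8 - 16.9 = 7.9 m
Denominator = H - 1.3 = 24.8 - 1.3 = 23.5 m
Ratio = 7.9 / 23.5 = 0.33617
d = 43.6 * 0.33617^0.8 = 18.2 cm

18.2


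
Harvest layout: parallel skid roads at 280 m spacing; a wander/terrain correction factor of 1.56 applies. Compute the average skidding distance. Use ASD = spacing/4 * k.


Formula: ASD = (spacing / 4) * correction
Uncorrected distance = spacing / 4 = 280 / 4 = 70 m
ASD = 70 * 1.56 = 109 m

109


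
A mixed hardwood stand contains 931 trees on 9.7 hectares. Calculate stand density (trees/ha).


Formula: Stand Density = N_trees / Area_ha
Density = 931 trees / 9.7 ha
Density = 96 trees/ha

96


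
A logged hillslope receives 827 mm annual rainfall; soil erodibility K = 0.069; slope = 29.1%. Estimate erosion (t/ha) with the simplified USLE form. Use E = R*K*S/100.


Formula: E = R * K * S / 100  (simplified USLE)
R * K = 827 * 0.069 = 57.063
E = 57.063 * 29.1 / 100 = 16.61 t/ha

16.61


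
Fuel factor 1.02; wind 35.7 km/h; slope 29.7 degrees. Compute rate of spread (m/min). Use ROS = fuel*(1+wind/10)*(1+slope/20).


Formula: ROS = fuel * (1 + wind/10) * (1 + slope/20)
Wind factor = 1 + 35.7/10 = 4.57
Slope factor = 1 + 29.7/20 = 2.485
ROS = 1.02 * 4.57 * 2.485 = 11.58 m/min

11.58


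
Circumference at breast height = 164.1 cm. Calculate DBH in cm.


Formula: DBH = C / pi
DBH = 164.1 / pi
pi = 3.14159...
DBH = 52.2 cm

52.2


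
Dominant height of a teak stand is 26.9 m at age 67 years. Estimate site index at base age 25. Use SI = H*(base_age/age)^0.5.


Formula: SI = H_dom * (base_age / age)^0.5
Age ratio = 25 / 67 = 0.37313
sqrt(age_ratio) = 0.61085
SI = 26.9 * 0.61085 = 16.4 m

16.4


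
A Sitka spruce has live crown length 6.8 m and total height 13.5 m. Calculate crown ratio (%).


Formula: Crown Ratio = (Crown Length / Total Height) * 100
CR = (6.8 m / 13.5 m) * 100
CR = 0.5037 * 100 = 50.4%

50.4


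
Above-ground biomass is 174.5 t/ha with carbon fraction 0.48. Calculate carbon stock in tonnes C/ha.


Formula: Carbon Stock = Biomass * Carbon Fraction
C = 174.5 t/ha * 0.48
C = 83.8 t C/ha

83.8


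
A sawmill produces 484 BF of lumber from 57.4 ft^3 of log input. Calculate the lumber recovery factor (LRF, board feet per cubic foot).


Formula: LRF = Lumber Output (BF) / Log Input (ft^3)
LRF = 484 BF / 57.4 ft^3
LRF = 8.43 BF/ft^3

8.43


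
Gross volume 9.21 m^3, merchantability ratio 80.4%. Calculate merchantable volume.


Formula: MV = V_total * (merchantable_pct / 100)
Merchantable fraction = 80.4% / 100 = 0.804
MV = 9.21 m^3 * 0.804 = 7.405 m^3

7.405


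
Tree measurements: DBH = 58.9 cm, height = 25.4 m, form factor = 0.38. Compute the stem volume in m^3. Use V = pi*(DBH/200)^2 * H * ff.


Formula: V = pi * (DBH/200)^2 * H * ff
Radius = DBH/200 = 58.9/200 = 0.2945 m
Radius^2 = 0.2945^2 = 0.08673025 m^2
V = pi * 0.08673025 * 25.4 * 0.38
V = 2.63 m^3

2.63


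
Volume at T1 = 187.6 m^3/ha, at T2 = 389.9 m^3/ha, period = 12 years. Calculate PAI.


Formula: PAI = (V_T2 - V_T1) / (T2 - T1)
Volume increment = 389.9 - 187.6 = 202.3 m^3/ha
PAI = 202.3 / 12 = 16.86 m^3/ha/year

16.86


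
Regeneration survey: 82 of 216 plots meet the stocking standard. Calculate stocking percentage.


Formula: Stocking % = stocked plots / total plots * 100
Stocking = 82 / 216 * 100
Stocking = 0.3796 * 100 = 38.0%

38.0


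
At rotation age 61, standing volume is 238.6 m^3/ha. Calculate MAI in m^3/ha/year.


Formula: MAI = Total Volume / Stand Age
MAI = 238.6 m^3/ha / 61 years
MAI = 3.91 m^3/ha/year

3.91


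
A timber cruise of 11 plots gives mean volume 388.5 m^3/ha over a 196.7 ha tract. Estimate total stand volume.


Formula: Total Volume = Mean Volume per ha * Total Area
Total Volume = 388.5 m^3/ha * 196.7 ha
Total Volume = 76418 m^3

76418


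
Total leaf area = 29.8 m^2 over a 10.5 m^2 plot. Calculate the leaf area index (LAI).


Formula: LAI = total leaf area / ground area  (dimensionless)
LAI = 29.8 m^2 / 10.5 m^2
LAI = 2.84

2.84


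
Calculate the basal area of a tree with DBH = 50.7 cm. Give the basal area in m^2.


Formula: BA = pi * (DBH/2)^2 / 10000  (cm^2 to m^2)
Radius = DBH/2 = 50.7/2 = 25.35 cm
BA = pi * 25.35^2 / 10000
   = 2018.8581 cm^2 / 10000
   = 0.2019 m^2

0.2019


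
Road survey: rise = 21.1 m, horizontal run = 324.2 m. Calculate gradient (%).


Formula: Gradient = rise / run * 100
Gradient = 21.1 / 324.2 * 100 = 6.5%

6.5


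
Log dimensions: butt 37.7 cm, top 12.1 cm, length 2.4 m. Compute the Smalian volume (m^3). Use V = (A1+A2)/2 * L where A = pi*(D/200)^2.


Smalian: V = (A1 + A2)/2 * L,  A = pi*(D/200)^2
A1 = pi*(37.7/200)^2 = 0.111628 m^2
A2 = pi*(12.1/200)^2 = 0.011499 m^2
V = (0.111628+0.011499)/2*2.4 = 0.1478 m^3

0.1478


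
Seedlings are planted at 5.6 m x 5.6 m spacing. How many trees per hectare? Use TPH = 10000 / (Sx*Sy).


Formula: TPH = 10000 m^2/ha / (spacing_x * spacing_y)
Area per tree = 5.6 m * 5.6 m = 31.36 m^2
TPH = 10000 / 31.36 = 319 trees/ha

319
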